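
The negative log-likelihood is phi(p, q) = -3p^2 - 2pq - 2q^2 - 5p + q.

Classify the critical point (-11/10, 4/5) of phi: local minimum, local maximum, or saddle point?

The Hessian of phi is constant: H = [[-6, -2], [-2, -4]].
det(H) = (-6)·(-4) − (-2)² = 20.
det(H) > 0 and tr(H) = -10 < 0, so H is negative definite and the point is a local maximum.

local maximum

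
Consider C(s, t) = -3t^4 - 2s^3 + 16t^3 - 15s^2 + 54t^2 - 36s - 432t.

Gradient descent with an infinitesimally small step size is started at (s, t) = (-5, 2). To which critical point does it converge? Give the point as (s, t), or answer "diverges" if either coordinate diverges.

C is separable, so gradient descent decouples: s follows -∂C/∂s, t follows -∂C/∂t.
∂C/∂s = -6(s + 2)(s + 3); at s=-5 this is -36, so s increases.
∂C/∂t = -12(t - 4)(t - 3)(t + 3); at t=2 this is -120, so t increases.
s converges to its nearest critical value -3 (a local min of the s-part); t converges to 3. The iterate converges to (-3, 3).

(-3, 3)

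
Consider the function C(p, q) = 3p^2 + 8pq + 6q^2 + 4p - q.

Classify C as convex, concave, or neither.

convex

C is quadratic, so its Hessian is the constant matrix H = [[6, 8], [8, 12]].
det(H) = 8, tr(H) = 18.
det(H) > 0 and tr(H) > 0, so H is positive definite everywhere: convex.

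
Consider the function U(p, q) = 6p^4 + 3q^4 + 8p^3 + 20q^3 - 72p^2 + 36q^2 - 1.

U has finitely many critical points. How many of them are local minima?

U separates as a function of p plus a function of q, so ∇U=0 decouples.
∂U/∂p = 24p(p - 2)(p + 3) = 0 at p ∈ {-3, 0, 2}; ∂U/∂q = 12q(q + 2)(q + 3) = 0 at q ∈ {-3, -2, 0}.
The Hessian is diagonal: diag(U_pp, U_qq). Second derivatives: U_pp(-3)=360, U_pp(0)=-144, U_pp(2)=240; U_qq(-3)=36, U_qq(-2)=-24, U_qq(0)=72.
Local minima occur where both diagonal entries positive: (-3, -3), (-3, 0), (2, -3), (2, 0). Count: 4.

4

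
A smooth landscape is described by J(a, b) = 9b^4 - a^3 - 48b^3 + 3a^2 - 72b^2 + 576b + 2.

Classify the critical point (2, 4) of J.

saddle point

The mixed partial ∂²J/∂a∂b is 0, so the Hessian at any point is diag(J_aa, J_bb) = diag(6(-a + 1), 36(3b^2 - 8b - 4)).
At (2, 4): H = diag(-6, 432).
The eigenvalues have opposite signs, so H is indefinite: a saddle point.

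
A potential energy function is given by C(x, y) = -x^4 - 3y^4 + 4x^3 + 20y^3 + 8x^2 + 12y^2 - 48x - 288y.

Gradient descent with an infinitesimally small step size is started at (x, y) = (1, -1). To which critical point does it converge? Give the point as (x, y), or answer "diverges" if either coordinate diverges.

C is separable, so gradient descent decouples: x follows -∂C/∂x, y follows -∂C/∂y.
∂C/∂x = -4(x - 3)(x - 2)(x + 2); at x=1 this is -24, so x increases.
∂C/∂y = -12(y - 4)(y - 3)(y + 2); at y=-1 this is -240, so y increases.
x converges to its nearest critical value 2 (a local min of the x-part); y converges to 3. The iterate converges to (2, 3).

(2, 3)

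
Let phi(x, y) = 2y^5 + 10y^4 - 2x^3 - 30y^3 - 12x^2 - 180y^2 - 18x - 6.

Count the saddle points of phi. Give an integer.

phi separates as a function of x plus a function of y, so ∇phi=0 decouples.
∂phi/∂x = -6(x + 1)(x + 3) = 0 at x ∈ {-3, -1}; ∂phi/∂y = 10y(y - 3)(y + 3)(y + 4) = 0 at y ∈ {-4, -3, 0, 3}.
The Hessian is diagonal: diag(phi_xx, phi_yy). Second derivatives: phi_xx(-3)=12, phi_xx(-1)=-12; phi_yy(-4)=-280, phi_yy(-3)=180, phi_yy(0)=-360, phi_yy(3)=1260.
Saddle points occur where the two diagonal entries have opposite signs: (-3, -4), (-3, 0), (-1, -3), (-1, 3). Count: 4.

4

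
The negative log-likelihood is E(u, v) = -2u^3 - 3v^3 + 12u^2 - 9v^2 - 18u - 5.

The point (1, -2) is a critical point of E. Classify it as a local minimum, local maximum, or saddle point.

local minimum

The mixed partial ∂²E/∂u∂v is 0, so the Hessian at any point is diag(E_uu, E_vv) = diag(12(-u + 2), -18(v + 1)).
At (1, -2): H = diag(12, 18).
Both eigenvalues are positive, so H is positive definite: a local minimum.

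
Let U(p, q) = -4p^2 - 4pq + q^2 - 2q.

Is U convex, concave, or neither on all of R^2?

U is quadratic, so its Hessian is the constant matrix H = [[-8, -4], [-4, 2]].
det(H) = -32, tr(H) = -6.
det(H) < 0, so H is indefinite: neither convex nor concave.

neither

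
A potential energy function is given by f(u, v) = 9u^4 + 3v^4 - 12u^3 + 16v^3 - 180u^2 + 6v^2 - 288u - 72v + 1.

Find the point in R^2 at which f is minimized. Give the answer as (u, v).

(4, 1)

f(u,v) separates as P(u) + Q(v) + 1, so its minimum is min P + min Q + 1.
P'(u) = 36(u - 4)(u + 1)(u + 2) vanishes at u ∈ {-2, -1, 4}; Q'(v) = 12(v - 1)(v + 2)(v + 3) vanishes at v ∈ {-3, -2, 1}.
Local minima of P (where P''>0): P(-2)=96, P(4)=-2496. Local minima of Q: Q(-3)=81, Q(1)=-47.
So the global minimum of f is P(4) + Q(1) + 1 = -2496 − 47 + 1 = -2542, attained at (4, 1).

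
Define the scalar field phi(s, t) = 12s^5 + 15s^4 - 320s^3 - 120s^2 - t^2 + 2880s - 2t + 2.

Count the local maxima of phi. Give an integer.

phi separates as a function of s plus a function of t, so ∇phi=0 decouples.
∂phi/∂s = 60(s - 3)(s - 2)(s + 2)(s + 4) = 0 at s ∈ {-4, -2, 2, 3}; ∂phi/∂t = -2(t + 1) = 0 at t ∈ {-1}.
The Hessian is diagonal: diag(phi_ss, phi_tt). Second derivatives: phi_ss(-4)=-5040, phi_ss(-2)=2400, phi_ss(2)=-1440, phi_ss(3)=2100; phi_tt(-1)=-2.
Local maxima occur where both diagonal entries negative: (-4, -1), (2, -1). Count: 2.

2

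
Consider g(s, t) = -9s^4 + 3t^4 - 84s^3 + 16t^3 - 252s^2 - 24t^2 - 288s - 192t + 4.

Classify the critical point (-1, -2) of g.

The mixed partial ∂²g/∂s∂t is 0, so the Hessian at any point is diag(g_ss, g_tt) = diag(-36(3s^2 + 14s + 14), 12(3t^2 + 8t - 4)).
At (-1, -2): H = diag(-108, -96).
Both eigenvalues are negative, so H is negative definite: a local maximum.

local maximum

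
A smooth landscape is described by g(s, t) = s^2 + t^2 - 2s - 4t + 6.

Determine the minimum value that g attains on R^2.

g(s,t) separates as P(s) + Q(t) + 6, so its minimum is min P + min Q + 6.
P'(s) = 2s - 2 vanishes at s ∈ {1}; Q'(t) = 2(t - 2) vanishes at t ∈ {2}.
Local minima of P (where P''>0): P(1)=-1. Local minima of Q: Q(2)=-4.
So the global minimum of g is P(1) + Q(2) + 6 = -1 − 4 + 6 = 1, attained at (1, 2).

1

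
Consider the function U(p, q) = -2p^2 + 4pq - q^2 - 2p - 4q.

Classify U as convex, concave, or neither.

U is quadratic, so its Hessian is the constant matrix H = [[-4, 4], [4, -2]].
det(H) = -8, tr(H) = -6.
det(H) < 0, so H is indefinite: neither convex nor concave.

neither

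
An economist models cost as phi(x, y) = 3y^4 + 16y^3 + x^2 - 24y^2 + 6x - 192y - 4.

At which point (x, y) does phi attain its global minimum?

(-3, 2)

phi(x,y) separates as P(x) + Q(y) − 4, so its minimum is min P + min Q − 4.
P'(x) = 2x + 6 vanishes at x ∈ {-3}; Q'(y) = 12(y - 2)(y + 2)(y + 4) vanishes at y ∈ {-4, -2, 2}.
Local minima of P (where P''>0): P(-3)=-9. Local minima of Q: Q(-4)=128, Q(2)=-304.
So the global minimum of phi is P(-3) + Q(2) − 4 = -9 − 304 − 4 = -317, attained at (-3, 2).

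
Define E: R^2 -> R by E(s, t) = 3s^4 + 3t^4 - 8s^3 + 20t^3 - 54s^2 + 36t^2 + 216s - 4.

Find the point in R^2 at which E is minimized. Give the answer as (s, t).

E(s,t) separates as P(s) + Q(t) − 4, so its minimum is min P + min Q − 4.
P'(s) = 12(s - 3)(s - 2)(s + 3) vanishes at s ∈ {-3, 2, 3}; Q'(t) = 12t(t + 2)(t + 3) vanishes at t ∈ {-3, -2, 0}.
Local minima of P (where P''>0): P(-3)=-675, P(3)=189. Local minima of Q: Q(-3)=27, Q(0)=0.
So the global minimum of E is P(-3) + Q(0) − 4 = -675 + 0 − 4 = -679, attained at (-3, 0).

(-3, 0)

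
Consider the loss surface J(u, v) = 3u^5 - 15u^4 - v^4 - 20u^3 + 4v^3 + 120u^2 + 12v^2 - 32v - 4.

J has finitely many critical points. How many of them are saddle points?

J separates as a function of u plus a function of v, so ∇J=0 decouples.
∂J/∂u = 15u(u - 4)(u - 2)(u + 2) = 0 at u ∈ {-2, 0, 2, 4}; ∂J/∂v = -4(v - 4)(v - 1)(v + 2) = 0 at v ∈ {-2, 1, 4}.
The Hessian is diagonal: diag(J_uu, J_vv). Second derivatives: J_uu(-2)=-720, J_uu(0)=240, J_uu(2)=-240, J_uu(4)=720; J_vv(-2)=-72, J_vv(1)=36, J_vv(4)=-72.
Saddle points occur where the two diagonal entries have opposite signs: (-2, 1), (0, -2), (0, 4), (2, 1), (4, -2), (4, 4). Count: 6.

6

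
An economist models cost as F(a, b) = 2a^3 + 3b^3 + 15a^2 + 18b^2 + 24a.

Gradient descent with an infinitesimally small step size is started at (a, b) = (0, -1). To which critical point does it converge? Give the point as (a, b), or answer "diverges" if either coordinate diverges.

(-1, 0)

F is separable, so gradient descent decouples: a follows -∂F/∂a, b follows -∂F/∂b.
∂F/∂a = 6(a + 1)(a + 4); at a=0 this is 24, so a decreases.
∂F/∂b = 9b(b + 4); at b=-1 this is -27, so b increases.
a converges to its nearest critical value -1 (a local min of the a-part); b converges to 0. The iterate converges to (-1, 0).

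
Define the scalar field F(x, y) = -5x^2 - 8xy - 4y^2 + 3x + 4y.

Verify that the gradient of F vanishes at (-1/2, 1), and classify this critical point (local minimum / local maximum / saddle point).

local maximum

∇F = (-10x - 8y + 3, -8x - 8y + 4); substituting (-1/2, 1) gives ∇F = (0, 0), so (-1/2, 1) is indeed a critical point.
The Hessian of F is constant: H = [[-10, -8], [-8, -8]].
det(H) = (-10)·(-8) − (-8)² = 16.
det(H) > 0 and tr(H) = -18 < 0, so H is negative definite and the point is a local maximum.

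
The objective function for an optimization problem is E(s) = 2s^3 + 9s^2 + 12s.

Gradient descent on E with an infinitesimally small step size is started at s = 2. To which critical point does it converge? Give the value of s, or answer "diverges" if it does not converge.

E'(s) = 6(s + 1)(s + 2), so E'(2) = 72.
Gradient descent moves in the -E' direction, i.e. s is decreasing.
The nearest critical point in that direction is s = -1, where E'' = 6 > 0 (a local minimum). The iterate converges there.

-1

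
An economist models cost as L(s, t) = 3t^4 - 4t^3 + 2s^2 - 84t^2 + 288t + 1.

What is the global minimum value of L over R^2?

-1471

L(s,t) separates as P(s) + Q(t) + 1, so its minimum is min P + min Q + 1.
P'(s) = 4s vanishes at s ∈ {0}; Q'(t) = 12(t - 3)(t - 2)(t + 4) vanishes at t ∈ {-4, 2, 3}.
Local minima of P (where P''>0): P(0)=0. Local minima of Q: Q(-4)=-1472, Q(3)=243.
So the global minimum of L is P(0) + Q(-4) + 1 = 0 − 1472 + 1 = -1471, attained at (0, -4).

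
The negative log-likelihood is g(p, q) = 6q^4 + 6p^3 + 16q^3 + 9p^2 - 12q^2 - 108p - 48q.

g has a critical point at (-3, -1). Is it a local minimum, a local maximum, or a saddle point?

The mixed partial ∂²g/∂p∂q is 0, so the Hessian at any point is diag(g_pp, g_qq) = diag(18(2p + 1), 24(3q^2 + 4q - 1)).
At (-3, -1): H = diag(-90, -48).
Both eigenvalues are negative, so H is negative definite: a local maximum.

local maximum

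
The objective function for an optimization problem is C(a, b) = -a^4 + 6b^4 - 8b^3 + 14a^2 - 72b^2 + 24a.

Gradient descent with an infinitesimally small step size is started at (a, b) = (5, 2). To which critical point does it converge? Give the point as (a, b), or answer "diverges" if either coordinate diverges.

C is separable, so gradient descent decouples: a follows -∂C/∂a, b follows -∂C/∂b.
∂C/∂a = -4(a - 3)(a + 1)(a + 2); at a=5 this is -336, so a increases.
∂C/∂b = 24b(b - 3)(b + 2); at b=2 this is -192, so b increases.
The a-coordinate has no critical point in that direction and runs off to infinity.

diverges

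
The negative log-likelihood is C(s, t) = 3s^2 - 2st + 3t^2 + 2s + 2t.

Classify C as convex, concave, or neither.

convex

C is quadratic, so its Hessian is the constant matrix H = [[6, -2], [-2, 6]].
det(H) = 32, tr(H) = 12.
det(H) > 0 and tr(H) > 0, so H is positive definite everywhere: convex.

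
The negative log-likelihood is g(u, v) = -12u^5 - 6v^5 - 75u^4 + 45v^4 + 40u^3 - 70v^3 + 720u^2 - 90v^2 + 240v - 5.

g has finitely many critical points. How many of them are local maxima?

g separates as a function of u plus a function of v, so ∇g=0 decouples.
∂g/∂u = -60u(u - 2)(u + 3)(u + 4) = 0 at u ∈ {-4, -3, 0, 2}; ∂g/∂v = -30(v - 4)(v - 2)(v - 1)(v + 1) = 0 at v ∈ {-1, 1, 2, 4}.
The Hessian is diagonal: diag(g_uu, g_vv). Second derivatives: g_uu(-4)=1440, g_uu(-3)=-900, g_uu(0)=1440, g_uu(2)=-3600; g_vv(-1)=900, g_vv(1)=-180, g_vv(2)=180, g_vv(4)=-900.
Local maxima occur where both diagonal entries negative: (-3, 1), (-3, 4), (2, 1), (2, 4). Count: 4.

4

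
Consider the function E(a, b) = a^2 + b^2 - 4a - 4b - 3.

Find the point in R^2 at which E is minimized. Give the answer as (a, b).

E(a,b) separates as P(a) + Q(b) − 3, so its minimum is min P + min Q − 3.
P'(a) = 2a - 4 vanishes at a ∈ {2}; Q'(b) = 2b - 4 vanishes at b ∈ {2}.
Local minima of P (where P''>0): P(2)=-4. Local minima of Q: Q(2)=-4.
So the global minimum of E is P(2) + Q(2) − 3 = -4 − 4 − 3 = -11, attained at (2, 2).

(2, 2)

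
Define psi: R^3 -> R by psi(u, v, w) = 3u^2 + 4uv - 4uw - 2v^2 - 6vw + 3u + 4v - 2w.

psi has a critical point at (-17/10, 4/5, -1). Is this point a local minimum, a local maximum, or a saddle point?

The Hessian is constant: H = [[6, 4, -4], [4, -4, -6], [-4, -6, 0]].
Leading principal minors: Δ₁ = 6, Δ₂ = -40, Δ₃ = 40.
The minors fit neither the all-positive nor the alternating-sign pattern, so H is indefinite: a saddle point.

saddle point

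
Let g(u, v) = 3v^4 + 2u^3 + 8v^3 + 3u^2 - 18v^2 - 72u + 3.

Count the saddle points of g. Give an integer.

g separates as a function of u plus a function of v, so ∇g=0 decouples.
∂g/∂u = 6(u - 3)(u + 4) = 0 at u ∈ {-4, 3}; ∂g/∂v = 12v(v - 1)(v + 3) = 0 at v ∈ {-3, 0, 1}.
The Hessian is diagonal: diag(g_uu, g_vv). Second derivatives: g_uu(-4)=-42, g_uu(3)=42; g_vv(-3)=144, g_vv(0)=-36, g_vv(1)=48.
Saddle points occur where the two diagonal entries have opposite signs: (-4, -3), (-4, 1), (3, 0). Count: 3.

3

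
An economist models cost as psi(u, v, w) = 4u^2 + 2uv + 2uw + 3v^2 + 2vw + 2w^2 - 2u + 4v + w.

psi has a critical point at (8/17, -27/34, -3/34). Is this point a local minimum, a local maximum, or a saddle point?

local minimum

The Hessian is constant: H = [[8, 2, 2], [2, 6, 2], [2, 2, 4]].
Leading principal minors: Δ₁ = 8, Δ₂ = 44, Δ₃ = 136.
All leading minors are positive, so H is positive definite: a local minimum.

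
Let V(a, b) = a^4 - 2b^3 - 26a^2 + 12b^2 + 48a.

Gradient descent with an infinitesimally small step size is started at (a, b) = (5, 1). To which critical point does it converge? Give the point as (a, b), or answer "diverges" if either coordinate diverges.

(3, 0)

V is separable, so gradient descent decouples: a follows -∂V/∂a, b follows -∂V/∂b.
∂V/∂a = 4(a - 3)(a - 1)(a + 4); at a=5 this is 288, so a decreases.
∂V/∂b = -6b(b - 4); at b=1 this is 18, so b decreases.
a converges to its nearest critical value 3 (a local min of the a-part); b converges to 0. The iterate converges to (3, 0).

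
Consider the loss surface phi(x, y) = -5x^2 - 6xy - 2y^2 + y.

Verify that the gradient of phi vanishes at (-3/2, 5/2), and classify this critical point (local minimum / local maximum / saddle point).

∇phi = (-10x - 6y, -6x - 4y + 1); substituting (-3/2, 5/2) gives ∇phi = (0, 0), so (-3/2, 5/2) is indeed a critical point.
The Hessian of phi is constant: H = [[-10, -6], [-6, -4]].
det(H) = (-10)·(-4) − (-6)² = 4.
det(H) > 0 and tr(H) = -14 < 0, so H is negative definite and the point is a local maximum.

local maximum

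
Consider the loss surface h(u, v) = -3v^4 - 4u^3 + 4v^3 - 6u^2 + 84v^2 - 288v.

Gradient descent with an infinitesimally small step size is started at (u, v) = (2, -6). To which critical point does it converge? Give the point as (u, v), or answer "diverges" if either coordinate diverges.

diverges

h is separable, so gradient descent decouples: u follows -∂h/∂u, v follows -∂h/∂v.
∂h/∂u = -12u(u + 1); at u=2 this is -72, so u increases.
∂h/∂v = -12(v - 3)(v - 2)(v + 4); at v=-6 this is 1728, so v decreases.
The u-coordinate has no critical point in that direction and runs off to infinity.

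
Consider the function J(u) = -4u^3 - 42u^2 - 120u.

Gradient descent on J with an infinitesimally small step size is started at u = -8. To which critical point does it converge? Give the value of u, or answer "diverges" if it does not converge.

-5

J'(u) = -12(u + 2)(u + 5), so J'(-8) = -216.
Gradient descent moves in the -J' direction, i.e. u is increasing.
The nearest critical point in that direction is u = -5, where J'' = 36 > 0 (a local minimum). The iterate converges there.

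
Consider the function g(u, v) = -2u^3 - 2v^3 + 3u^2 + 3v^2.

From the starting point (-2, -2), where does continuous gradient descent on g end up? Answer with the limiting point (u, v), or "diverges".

g is separable, so gradient descent decouples: u follows -∂g/∂u, v follows -∂g/∂v.
∂g/∂u = -6u(u - 1); at u=-2 this is -36, so u increases.
∂g/∂v = -6v(v - 1); at v=-2 this is -36, so v increases.
u converges to its nearest critical value 0 (a local min of the u-part); v converges to 0. The iterate converges to (0, 0).

(0, 0)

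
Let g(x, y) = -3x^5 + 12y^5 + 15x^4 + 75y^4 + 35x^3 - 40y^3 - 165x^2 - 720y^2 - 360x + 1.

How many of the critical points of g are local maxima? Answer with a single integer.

4

g separates as a function of x plus a function of y, so ∇g=0 decouples.
∂g/∂x = -15(x - 4)(x - 3)(x + 1)(x + 2) = 0 at x ∈ {-2, -1, 3, 4}; ∂g/∂y = 60y(y - 2)(y + 3)(y + 4) = 0 at y ∈ {-4, -3, 0, 2}.
The Hessian is diagonal: diag(g_xx, g_yy). Second derivatives: g_xx(-2)=450, g_xx(-1)=-300, g_xx(3)=300, g_xx(4)=-450; g_yy(-4)=-1440, g_yy(-3)=900, g_yy(0)=-1440, g_yy(2)=3600.
Local maxima occur where both diagonal entries negative: (-1, -4), (-1, 0), (4, -4), (4, 0). Count: 4.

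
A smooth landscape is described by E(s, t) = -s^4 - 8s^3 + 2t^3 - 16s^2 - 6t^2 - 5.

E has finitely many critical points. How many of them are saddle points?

E separates as a function of s plus a function of t, so ∇E=0 decouples.
∂E/∂s = -4s(s + 2)(s + 4) = 0 at s ∈ {-4, -2, 0}; ∂E/∂t = 6t(t - 2) = 0 at t ∈ {0, 2}.
The Hessian is diagonal: diag(E_ss, E_tt). Second derivatives: E_ss(-4)=-32, E_ss(-2)=16, E_ss(0)=-32; E_tt(0)=-12, E_tt(2)=12.
Saddle points occur where the two diagonal entries have opposite signs: (-4, 2), (-2, 0), (0, 2). Count: 3.

3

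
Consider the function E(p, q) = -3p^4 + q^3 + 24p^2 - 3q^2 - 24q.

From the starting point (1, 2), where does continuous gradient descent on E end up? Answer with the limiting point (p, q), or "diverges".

(0, 4)

E is separable, so gradient descent decouples: p follows -∂E/∂p, q follows -∂E/∂q.
∂E/∂p = -12p(p - 2)(p + 2); at p=1 this is 36, so p decreases.
∂E/∂q = 3(q - 4)(q + 2); at q=2 this is -24, so q increases.
p converges to its nearest critical value 0 (a local min of the p-part); q converges to 4. The iterate converges to (0, 4).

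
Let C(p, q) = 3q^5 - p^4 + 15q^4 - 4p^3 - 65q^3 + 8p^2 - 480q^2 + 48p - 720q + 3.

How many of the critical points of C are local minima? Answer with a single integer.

2

C separates as a function of p plus a function of q, so ∇C=0 decouples.
∂C/∂p = -4(p - 2)(p + 2)(p + 3) = 0 at p ∈ {-3, -2, 2}; ∂C/∂q = 15(q - 4)(q + 1)(q + 3)(q + 4) = 0 at q ∈ {-4, -3, -1, 4}.
The Hessian is diagonal: diag(C_pp, C_qq). Second derivatives: C_pp(-3)=-20, C_pp(-2)=16, C_pp(2)=-80; C_qq(-4)=-360, C_qq(-3)=210, C_qq(-1)=-450, C_qq(4)=4200.
Local minima occur where both diagonal entries positive: (-2, -3), (-2, 4). Count: 2.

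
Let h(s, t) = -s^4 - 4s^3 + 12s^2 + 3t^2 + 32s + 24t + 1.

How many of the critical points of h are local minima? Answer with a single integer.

1

h separates as a function of s plus a function of t, so ∇h=0 decouples.
∂h/∂s = -4(s - 2)(s + 1)(s + 4) = 0 at s ∈ {-4, -1, 2}; ∂h/∂t = 6(t + 4) = 0 at t ∈ {-4}.
The Hessian is diagonal: diag(h_ss, h_tt). Second derivatives: h_ss(-4)=-72, h_ss(-1)=36, h_ss(2)=-72; h_tt(-4)=6.
Local minima occur where both diagonal entries positive: (-1, -4). Count: 1.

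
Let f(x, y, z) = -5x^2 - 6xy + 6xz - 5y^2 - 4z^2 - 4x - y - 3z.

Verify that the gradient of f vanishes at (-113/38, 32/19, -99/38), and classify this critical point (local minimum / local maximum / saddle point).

local maximum

∇f = (-10x - 6y + 6z - 4, -6x - 10y - 1, 6x - 8z - 3); substituting (-113/38, 32/19, -99/38) gives ∇f = (0, 0, 0), so (-113/38, 32/19, -99/38) is indeed a critical point.
The Hessian is constant: H = [[-10, -6, 6], [-6, -10, 0], [6, 0, -8]].
Leading principal minors: Δ₁ = -10, Δ₂ = 64, Δ₃ = -152.
The minors alternate sign starting negative (−, +, −), so H is negative definite: a local maximum.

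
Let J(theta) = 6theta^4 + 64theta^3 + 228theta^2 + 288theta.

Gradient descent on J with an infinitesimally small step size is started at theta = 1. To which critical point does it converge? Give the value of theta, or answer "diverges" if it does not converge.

J'(theta) = 24(theta + 1)(theta + 3)(theta + 4), so J'(1) = 960.
Gradient descent moves in the -J' direction, i.e. theta is decreasing.
The nearest critical point in that direction is theta = -1, where J'' = 144 > 0 (a local minimum). The iterate converges there.

-1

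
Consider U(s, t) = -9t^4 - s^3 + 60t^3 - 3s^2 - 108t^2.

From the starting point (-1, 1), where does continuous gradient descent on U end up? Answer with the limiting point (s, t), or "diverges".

(-2, 2)

U is separable, so gradient descent decouples: s follows -∂U/∂s, t follows -∂U/∂t.
∂U/∂s = -3s(s + 2); at s=-1 this is 3, so s decreases.
∂U/∂t = -36t(t - 3)(t - 2); at t=1 this is -72, so t increases.
s converges to its nearest critical value -2 (a local min of the s-part); t converges to 2. The iterate converges to (-2, 2).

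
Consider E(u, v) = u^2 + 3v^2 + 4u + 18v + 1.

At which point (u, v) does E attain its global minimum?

E(u,v) separates as P(u) + Q(v) + 1, so its minimum is min P + min Q + 1.
P'(u) = 2u + 4 vanishes at u ∈ {-2}; Q'(v) = 6v + 18 vanishes at v ∈ {-3}.
Local minima of P (where P''>0): P(-2)=-4. Local minima of Q: Q(-3)=-27.
So the global minimum of E is P(-2) + Q(-3) + 1 = -4 − 27 + 1 = -30, attained at (-2, -3).

(-2, -3)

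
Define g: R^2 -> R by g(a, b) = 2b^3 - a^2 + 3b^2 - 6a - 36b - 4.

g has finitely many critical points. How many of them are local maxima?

1

g separates as a function of a plus a function of b, so ∇g=0 decouples.
∂g/∂a = -2(a + 3) = 0 at a ∈ {-3}; ∂g/∂b = 6(b - 2)(b + 3) = 0 at b ∈ {-3, 2}.
The Hessian is diagonal: diag(g_aa, g_bb). Second derivatives: g_aa(-3)=-2; g_bb(-3)=-30, g_bb(2)=30.
Local maxima occur where both diagonal entries negative: (-3, -3). Count: 1.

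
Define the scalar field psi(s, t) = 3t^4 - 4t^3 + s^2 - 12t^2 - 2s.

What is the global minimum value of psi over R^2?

-33

psi(s,t) separates as P(s) + Q(t), so its minimum is min P + min Q.
P'(s) = 2s - 2 vanishes at s ∈ {1}; Q'(t) = 12t(t - 2)(t + 1) vanishes at t ∈ {-1, 0, 2}.
Local minima of P (where P''>0): P(1)=-1. Local minima of Q: Q(-1)=-5, Q(2)=-32.
So the global minimum of psi is P(1) + Q(2) = -1 − 32 = -33, attained at (1, 2).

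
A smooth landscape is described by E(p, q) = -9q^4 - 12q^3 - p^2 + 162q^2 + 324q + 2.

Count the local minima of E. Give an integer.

E separates as a function of p plus a function of q, so ∇E=0 decouples.
∂E/∂p = -2p = 0 at p ∈ {0}; ∂E/∂q = -36(q - 3)(q + 1)(q + 3) = 0 at q ∈ {-3, -1, 3}.
The Hessian is diagonal: diag(E_pp, E_qq). Second derivatives: E_pp(0)=-2; E_qq(-3)=-432, E_qq(-1)=288, E_qq(3)=-864.
Local minima occur where both diagonal entries positive: none. Count: 0.

0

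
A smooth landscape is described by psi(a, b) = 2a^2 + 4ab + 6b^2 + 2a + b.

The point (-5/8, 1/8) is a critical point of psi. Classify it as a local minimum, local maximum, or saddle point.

The Hessian of psi is constant: H = [[4, 4], [4, 12]].
det(H) = 4·12 − 4² = 32.
det(H) > 0 and tr(H) = 16 > 0, so H is positive definite and the point is a local minimum.

local minimum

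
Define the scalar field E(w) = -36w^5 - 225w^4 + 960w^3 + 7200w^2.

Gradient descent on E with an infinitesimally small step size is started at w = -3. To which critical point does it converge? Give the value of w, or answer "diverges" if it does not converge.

E'(w) = -180w(w - 4)(w + 4)(w + 5), so E'(-3) = -7560.
Gradient descent moves in the -E' direction, i.e. w is increasing.
The nearest critical point in that direction is w = 0, where E'' = 14400 > 0 (a local minimum). The iterate converges there.

0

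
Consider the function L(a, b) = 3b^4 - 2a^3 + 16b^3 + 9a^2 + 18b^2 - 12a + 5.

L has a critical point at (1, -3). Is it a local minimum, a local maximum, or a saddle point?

local minimum

The mixed partial ∂²L/∂a∂b is 0, so the Hessian at any point is diag(L_aa, L_bb) = diag(6(-2a + 3), 12(3b^2 + 8b + 3)).
At (1, -3): H = diag(6, 72).
Both eigenvalues are positive, so H is positive definite: a local minimum.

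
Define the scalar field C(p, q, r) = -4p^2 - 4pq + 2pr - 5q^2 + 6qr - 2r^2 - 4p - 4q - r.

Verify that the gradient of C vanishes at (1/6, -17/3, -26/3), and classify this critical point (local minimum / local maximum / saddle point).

local maximum

∇C = (-8p - 4q + 2r - 4, -4p - 10q + 6r - 4, 2p + 6q - 4r - 1); substituting (1/6, -17/3, -26/3) gives ∇C = (0, 0, 0), so (1/6, -17/3, -26/3) is indeed a critical point.
The Hessian is constant: H = [[-8, -4, 2], [-4, -10, 6], [2, 6, -4]].
Leading principal minors: Δ₁ = -8, Δ₂ = 64, Δ₃ = -24.
The minors alternate sign starting negative (−, +, −), so H is negative definite: a local maximum.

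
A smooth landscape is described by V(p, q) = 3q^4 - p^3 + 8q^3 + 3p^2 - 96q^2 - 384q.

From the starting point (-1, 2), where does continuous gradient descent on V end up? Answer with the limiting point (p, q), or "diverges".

(0, 4)

V is separable, so gradient descent decouples: p follows -∂V/∂p, q follows -∂V/∂q.
∂V/∂p = -3p(p - 2); at p=-1 this is -9, so p increases.
∂V/∂q = 12(q - 4)(q + 2)(q + 4); at q=2 this is -576, so q increases.
p converges to its nearest critical value 0 (a local min of the p-part); q converges to 4. The iterate converges to (0, 4).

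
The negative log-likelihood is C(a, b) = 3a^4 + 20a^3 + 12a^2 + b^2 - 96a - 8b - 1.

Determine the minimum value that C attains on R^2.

C(a,b) separates as P(a) + Q(b) − 1, so its minimum is min P + min Q − 1.
P'(a) = 12(a - 1)(a + 2)(a + 4) vanishes at a ∈ {-4, -2, 1}; Q'(b) = 2b - 8 vanishes at b ∈ {4}.
Local minima of P (where P''>0): P(-4)=64, P(1)=-61. Local minima of Q: Q(4)=-16.
So the global minimum of C is P(1) + Q(4) − 1 = -61 − 16 − 1 = -78, attained at (1, 4).

-78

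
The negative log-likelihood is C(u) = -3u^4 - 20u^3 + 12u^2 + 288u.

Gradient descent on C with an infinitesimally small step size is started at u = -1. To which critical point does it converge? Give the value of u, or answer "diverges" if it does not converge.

C'(u) = -12(u - 2)(u + 3)(u + 4), so C'(-1) = 216.
Gradient descent moves in the -C' direction, i.e. u is decreasing.
The nearest critical point in that direction is u = -3, where C'' = 60 > 0 (a local minimum). The iterate converges there.

-3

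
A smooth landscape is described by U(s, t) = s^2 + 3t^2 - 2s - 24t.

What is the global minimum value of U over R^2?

-49

U(s,t) separates as P(s) + Q(t), so its minimum is min P + min Q.
P'(s) = 2s - 2 vanishes at s ∈ {1}; Q'(t) = 6(t - 4) vanishes at t ∈ {4}.
Local minima of P (where P''>0): P(1)=-1. Local minima of Q: Q(4)=-48.
So the global minimum of U is P(1) + Q(4) = -1 − 48 = -49, attained at (1, 4).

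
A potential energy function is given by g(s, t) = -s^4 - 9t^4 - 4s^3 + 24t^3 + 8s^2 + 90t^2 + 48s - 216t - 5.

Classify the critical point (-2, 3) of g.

saddle point

The mixed partial ∂²g/∂s∂t is 0, so the Hessian at any point is diag(g_ss, g_tt) = diag(4(-3s^2 - 6s + 4), 36(-3t^2 + 4t + 5)).
At (-2, 3): H = diag(16, -360).
The eigenvalues have opposite signs, so H is indefinite: a saddle point.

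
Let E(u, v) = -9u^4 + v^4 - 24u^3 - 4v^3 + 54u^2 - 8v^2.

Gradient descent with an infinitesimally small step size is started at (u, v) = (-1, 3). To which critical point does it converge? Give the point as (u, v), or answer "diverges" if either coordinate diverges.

E is separable, so gradient descent decouples: u follows -∂E/∂u, v follows -∂E/∂v.
∂E/∂u = -36u(u - 1)(u + 3); at u=-1 this is -144, so u increases.
∂E/∂v = 4v(v - 4)(v + 1); at v=3 this is -48, so v increases.
u converges to its nearest critical value 0 (a local min of the u-part); v converges to 4. The iterate converges to (0, 4).

(0, 4)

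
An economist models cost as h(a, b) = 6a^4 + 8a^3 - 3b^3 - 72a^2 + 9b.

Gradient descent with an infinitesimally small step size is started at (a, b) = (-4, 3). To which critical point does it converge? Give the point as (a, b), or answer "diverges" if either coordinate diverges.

diverges

h is separable, so gradient descent decouples: a follows -∂h/∂a, b follows -∂h/∂b.
∂h/∂a = 24a(a - 2)(a + 3); at a=-4 this is -576, so a increases.
∂h/∂b = -9(b - 1)(b + 1); at b=3 this is -72, so b increases.
The b-coordinate has no critical point in that direction and runs off to infinity.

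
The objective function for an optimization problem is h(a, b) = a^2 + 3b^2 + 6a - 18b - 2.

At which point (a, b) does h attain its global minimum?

(-3, 3)

h(a,b) separates as P(a) + Q(b) − 2, so its minimum is min P + min Q − 2.
P'(a) = 2a + 6 vanishes at a ∈ {-3}; Q'(b) = 6b - 18 vanishes at b ∈ {3}.
Local minima of P (where P''>0): P(-3)=-9. Local minima of Q: Q(3)=-27.
So the global minimum of h is P(-3) + Q(3) − 2 = -9 − 27 − 2 = -38, attained at (-3, 3).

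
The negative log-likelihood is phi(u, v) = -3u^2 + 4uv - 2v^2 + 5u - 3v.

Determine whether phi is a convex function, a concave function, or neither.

concave

phi is quadratic, so its Hessian is the constant matrix H = [[-6, 4], [4, -4]].
det(H) = 8, tr(H) = -10.
det(H) > 0 and tr(H) < 0, so H is negative definite everywhere: concave.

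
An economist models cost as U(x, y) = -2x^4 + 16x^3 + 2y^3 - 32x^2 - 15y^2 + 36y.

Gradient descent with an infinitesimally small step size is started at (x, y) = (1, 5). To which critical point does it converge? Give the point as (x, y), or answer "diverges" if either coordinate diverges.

(2, 3)

U is separable, so gradient descent decouples: x follows -∂U/∂x, y follows -∂U/∂y.
∂U/∂x = -8x(x - 4)(x - 2); at x=1 this is -24, so x increases.
∂U/∂y = 6(y - 3)(y - 2); at y=5 this is 36, so y decreases.
x converges to its nearest critical value 2 (a local min of the x-part); y converges to 3. The iterate converges to (2, 3).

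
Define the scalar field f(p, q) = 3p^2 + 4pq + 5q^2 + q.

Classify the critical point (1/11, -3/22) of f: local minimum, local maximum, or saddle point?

local minimum

The Hessian of f is constant: H = [[6, 4], [4, 10]].
det(H) = 6·10 − 4² = 44.
det(H) > 0 and tr(H) = 16 > 0, so H is positive definite and the point is a local minimum.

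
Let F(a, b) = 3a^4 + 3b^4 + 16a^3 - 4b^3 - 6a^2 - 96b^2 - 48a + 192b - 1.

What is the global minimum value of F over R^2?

F(a,b) separates as P(a) + Q(b) − 1, so its minimum is min P + min Q − 1.
P'(a) = 12(a - 1)(a + 1)(a + 4) vanishes at a ∈ {-4, -1, 1}; Q'(b) = 12(b - 4)(b - 1)(b + 4) vanishes at b ∈ {-4, 1, 4}.
Local minima of P (where P''>0): P(-4)=-160, P(1)=-35. Local minima of Q: Q(-4)=-1280, Q(4)=-256.
So the global minimum of F is P(-4) + Q(-4) − 1 = -160 − 1280 − 1 = -1441, attained at (-4, -4).

-1441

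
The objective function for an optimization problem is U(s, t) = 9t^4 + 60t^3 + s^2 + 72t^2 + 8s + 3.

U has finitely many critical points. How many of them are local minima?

2

U separates as a function of s plus a function of t, so ∇U=0 decouples.
∂U/∂s = 2(s + 4) = 0 at s ∈ {-4}; ∂U/∂t = 36t(t + 1)(t + 4) = 0 at t ∈ {-4, -1, 0}.
The Hessian is diagonal: diag(U_ss, U_tt). Second derivatives: U_ss(-4)=2; U_tt(-4)=432, U_tt(-1)=-108, U_tt(0)=144.
Local minima occur where both diagonal entries positive: (-4, -4), (-4, 0). Count: 2.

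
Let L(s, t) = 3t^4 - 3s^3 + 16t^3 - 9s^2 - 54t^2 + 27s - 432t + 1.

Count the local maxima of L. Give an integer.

L separates as a function of s plus a function of t, so ∇L=0 decouples.
∂L/∂s = -9(s - 1)(s + 3) = 0 at s ∈ {-3, 1}; ∂L/∂t = 12(t - 3)(t + 3)(t + 4) = 0 at t ∈ {-4, -3, 3}.
The Hessian is diagonal: diag(L_ss, L_tt). Second derivatives: L_ss(-3)=36, L_ss(1)=-36; L_tt(-4)=84, L_tt(-3)=-72, L_tt(3)=504.
Local maxima occur where both diagonal entries negative: (1, -3). Count: 1.

1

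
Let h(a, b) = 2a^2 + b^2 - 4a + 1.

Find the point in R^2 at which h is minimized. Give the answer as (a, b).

h(a,b) separates as P(a) + Q(b) + 1, so its minimum is min P + min Q + 1.
P'(a) = 4a - 4 vanishes at a ∈ {1}; Q'(b) = 2b vanishes at b ∈ {0}.
Local minima of P (where P''>0): P(1)=-2. Local minima of Q: Q(0)=0.
So the global minimum of h is P(1) + Q(0) + 1 = -2 + 0 + 1 = -1, attained at (1, 0).

(1, 0)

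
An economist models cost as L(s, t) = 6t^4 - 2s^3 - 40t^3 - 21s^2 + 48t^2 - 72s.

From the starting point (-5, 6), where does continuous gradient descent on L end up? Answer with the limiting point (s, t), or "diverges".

L is separable, so gradient descent decouples: s follows -∂L/∂s, t follows -∂L/∂t.
∂L/∂s = -6(s + 3)(s + 4); at s=-5 this is -12, so s increases.
∂L/∂t = 24t(t - 4)(t - 1); at t=6 this is 1440, so t decreases.
s converges to its nearest critical value -4 (a local min of the s-part); t converges to 4. The iterate converges to (-4, 4).

(-4, 4)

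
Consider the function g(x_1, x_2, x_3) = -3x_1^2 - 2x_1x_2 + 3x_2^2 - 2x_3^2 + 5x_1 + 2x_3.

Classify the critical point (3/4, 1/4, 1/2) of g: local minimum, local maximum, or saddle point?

The Hessian is constant: H = [[-6, -2, 0], [-2, 6, 0], [0, 0, -4]].
Leading principal minors: Δ₁ = -6, Δ₂ = -40, Δ₃ = 160.
The minors fit neither the all-positive nor the alternating-sign pattern, so H is indefinite: a saddle point.

saddle point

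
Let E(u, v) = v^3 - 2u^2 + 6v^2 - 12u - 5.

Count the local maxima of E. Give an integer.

E separates as a function of u plus a function of v, so ∇E=0 decouples.
∂E/∂u = -4(u + 3) = 0 at u ∈ {-3}; ∂E/∂v = 3v(v + 4) = 0 at v ∈ {-4, 0}.
The Hessian is diagonal: diag(E_uu, E_vv). Second derivatives: E_uu(-3)=-4; E_vv(-4)=-12, E_vv(0)=12.
Local maxima occur where both diagonal entries negative: (-3, -4). Count: 1.

1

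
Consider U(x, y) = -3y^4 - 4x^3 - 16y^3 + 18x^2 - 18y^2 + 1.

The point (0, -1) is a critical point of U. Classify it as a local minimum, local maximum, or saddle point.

The mixed partial ∂²U/∂x∂y is 0, so the Hessian at any point is diag(U_xx, U_yy) = diag(12(-2x + 3), -12(3y^2 + 8y + 3)).
At (0, -1): H = diag(36, 24).
Both eigenvalues are positive, so H is positive definite: a local minimum.

local minimum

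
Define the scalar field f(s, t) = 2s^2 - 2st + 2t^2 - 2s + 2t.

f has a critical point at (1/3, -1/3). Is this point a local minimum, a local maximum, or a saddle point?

local minimum

The Hessian of f is constant: H = [[4, -2], [-2, 4]].
det(H) = 4·4 − (-2)² = 12.
det(H) > 0 and tr(H) = 8 > 0, so H is positive definite and the point is a local minimum.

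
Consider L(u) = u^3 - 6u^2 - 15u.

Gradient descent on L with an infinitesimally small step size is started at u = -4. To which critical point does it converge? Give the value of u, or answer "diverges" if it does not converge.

L'(u) = 3(u - 5)(u + 1), so L'(-4) = 81.
Gradient descent moves in the -L' direction, i.e. u is decreasing.
There is no critical point below u=-4, and L' keeps the same sign, so the iterate runs off to −∞.

diverges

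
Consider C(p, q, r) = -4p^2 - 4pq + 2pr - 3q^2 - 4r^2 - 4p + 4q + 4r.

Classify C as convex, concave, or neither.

concave

C is quadratic, so its Hessian is the constant matrix H = [[-8, -4, 2], [-4, -6, 0], [2, 0, -8]].
Leading principal minors: -8, 32, -232.
Signs alternate −, +, − ⇒ H ≺ 0 ⇒ concave.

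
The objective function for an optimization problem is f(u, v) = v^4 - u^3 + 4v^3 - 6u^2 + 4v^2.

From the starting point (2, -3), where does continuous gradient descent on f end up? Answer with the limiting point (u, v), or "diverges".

f is separable, so gradient descent decouples: u follows -∂f/∂u, v follows -∂f/∂v.
∂f/∂u = -3u(u + 4); at u=2 this is -36, so u increases.
∂f/∂v = 4v(v + 1)(v + 2); at v=-3 this is -24, so v increases.
The u-coordinate has no critical point in that direction and runs off to infinity.

diverges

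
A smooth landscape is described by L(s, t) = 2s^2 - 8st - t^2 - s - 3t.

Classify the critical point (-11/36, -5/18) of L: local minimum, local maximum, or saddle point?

The Hessian of L is constant: H = [[4, -8], [-8, -2]].
det(H) = 4·(-2) − (-8)² = -72.
Since det(H) < 0, H is indefinite and the critical point is a saddle point.

saddle point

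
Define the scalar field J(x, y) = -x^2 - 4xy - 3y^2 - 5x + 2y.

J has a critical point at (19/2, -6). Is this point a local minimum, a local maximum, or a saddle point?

The Hessian of J is constant: H = [[-2, -4], [-4, -6]].
det(H) = (-2)·(-6) − (-4)² = -4.
Since det(H) < 0, H is indefinite and the critical point is a saddle point.

saddle point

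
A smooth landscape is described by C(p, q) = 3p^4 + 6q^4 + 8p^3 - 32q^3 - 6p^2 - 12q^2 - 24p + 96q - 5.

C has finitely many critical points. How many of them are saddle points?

4

C separates as a function of p plus a function of q, so ∇C=0 decouples.
∂C/∂p = 12(p - 1)(p + 1)(p + 2) = 0 at p ∈ {-2, -1, 1}; ∂C/∂q = 24(q - 4)(q - 1)(q + 1) = 0 at q ∈ {-1, 1, 4}.
The Hessian is diagonal: diag(C_pp, C_qq). Second derivatives: C_pp(-2)=36, C_pp(-1)=-24, C_pp(1)=72; C_qq(-1)=240, C_qq(1)=-144, C_qq(4)=360.
Saddle points occur where the two diagonal entries have opposite signs: (-2, 1), (-1, -1), (-1, 4), (1, 1). Count: 4.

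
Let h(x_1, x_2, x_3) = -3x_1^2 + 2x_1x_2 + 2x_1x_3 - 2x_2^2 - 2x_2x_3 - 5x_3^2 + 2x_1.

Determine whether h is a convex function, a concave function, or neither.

concave

h is quadratic, so its Hessian is the constant matrix H = [[-6, 2, 2], [2, -4, -2], [2, -2, -10]].
Leading principal minors: -6, 20, -176.
Signs alternate −, +, − ⇒ H ≺ 0 ⇒ concave.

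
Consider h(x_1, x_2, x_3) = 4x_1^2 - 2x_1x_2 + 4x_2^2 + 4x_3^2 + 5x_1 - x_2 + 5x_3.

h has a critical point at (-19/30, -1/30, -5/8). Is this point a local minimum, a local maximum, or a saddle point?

The Hessian is constant: H = [[8, -2, 0], [-2, 8, 0], [0, 0, 8]].
Leading principal minors: Δ₁ = 8, Δ₂ = 60, Δ₃ = 480.
All leading minors are positive, so H is positive definite: a local minimum.

local minimum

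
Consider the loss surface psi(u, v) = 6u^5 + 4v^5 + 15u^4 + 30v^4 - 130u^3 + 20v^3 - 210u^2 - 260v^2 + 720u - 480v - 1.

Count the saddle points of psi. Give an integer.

psi separates as a function of u plus a function of v, so ∇psi=0 decouples.
∂psi/∂u = 30(u - 3)(u - 1)(u + 2)(u + 4) = 0 at u ∈ {-4, -2, 1, 3}; ∂psi/∂v = 20(v - 2)(v + 1)(v + 3)(v + 4) = 0 at v ∈ {-4, -3, -1, 2}.
The Hessian is diagonal: diag(psi_uu, psi_vv). Second derivatives: psi_uu(-4)=-2100, psi_uu(-2)=900, psi_uu(1)=-900, psi_uu(3)=2100; psi_vv(-4)=-360, psi_vv(-3)=200, psi_vv(-1)=-360, psi_vv(2)=1800.
Saddle points occur where the two diagonal entries have opposite signs: (-4, -3), (-4, 2), (-2, -4), (-2, -1), (1, -3), (1, 2), (3, -4), (3, -1). Count: 8.

8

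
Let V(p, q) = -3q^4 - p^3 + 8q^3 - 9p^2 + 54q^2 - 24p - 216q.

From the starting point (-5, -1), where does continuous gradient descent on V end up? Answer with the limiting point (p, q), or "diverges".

V is separable, so gradient descent decouples: p follows -∂V/∂p, q follows -∂V/∂q.
∂V/∂p = -3(p + 2)(p + 4); at p=-5 this is -9, so p increases.
∂V/∂q = -12(q - 3)(q - 2)(q + 3); at q=-1 this is -288, so q increases.
p converges to its nearest critical value -4 (a local min of the p-part); q converges to 2. The iterate converges to (-4, 2).

(-4, 2)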